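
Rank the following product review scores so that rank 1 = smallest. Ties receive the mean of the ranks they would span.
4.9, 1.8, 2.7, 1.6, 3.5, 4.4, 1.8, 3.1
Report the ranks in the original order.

Sorted (ascending): 1.6, 1.8, 1.8, 2.7, 3.1, 3.5, 4.4, 4.9
The 2 values of 1.8 occupy positions 2–3 → average rank (2+3)/2 = 2.5.

8, 2.5, 4, 1, 6, 7, 2.5, 5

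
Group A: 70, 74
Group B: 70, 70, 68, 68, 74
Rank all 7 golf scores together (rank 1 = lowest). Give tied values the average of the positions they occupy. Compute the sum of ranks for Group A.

Sorted (ascending): 68, 68, 70, 70, 70, 74, 74
The 2 values of 68 occupy positions 1–2 → average rank (1+2)/2 = 1.5.
The 3 values of 70 occupy positions 3–5 → average rank 4.
The 2 values of 74 occupy positions 6–7 → average rank (6+7)/2 = 6.5.
Group A values → pooled ranks: 70→4, 74→6.5
Rank sum = 4 + 6.5 = 10.5

10.5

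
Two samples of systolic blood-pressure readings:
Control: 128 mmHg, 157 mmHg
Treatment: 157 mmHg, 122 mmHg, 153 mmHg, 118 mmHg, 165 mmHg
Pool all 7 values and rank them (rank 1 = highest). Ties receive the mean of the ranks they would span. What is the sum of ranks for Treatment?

Sorted (descending): 165, 157, 157, 153, 128, 122, 118
The 2 values of 157 occupy positions 2–3 → average rank (2+3)/2 = 2.5.
Treatment values → pooled ranks: 157→2.5, 122→6, 153→4, 118→7, 165→1
Rank sum = 2.5 + 6 + 4 + 7 + 1 = 20.5

20.5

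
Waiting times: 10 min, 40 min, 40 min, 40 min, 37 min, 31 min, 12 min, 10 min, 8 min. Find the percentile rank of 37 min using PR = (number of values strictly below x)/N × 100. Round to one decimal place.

N = 9.
Strictly below 37: 5. Equal to 37: 1.
PR = 5/9 × 100 = 55.6

55.6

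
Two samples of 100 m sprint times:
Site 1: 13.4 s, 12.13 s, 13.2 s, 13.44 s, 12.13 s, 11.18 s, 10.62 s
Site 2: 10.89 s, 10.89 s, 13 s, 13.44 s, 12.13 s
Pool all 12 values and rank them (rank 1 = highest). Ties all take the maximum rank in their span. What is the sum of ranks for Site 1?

46

Sorted (descending): 13.44, 13.44, 13.4, 13.2, 13, 12.13, 12.13, 12.13, 11.18, 10.89, 10.89, 10.62
The 2 values of 13.44 occupy positions 1–2 → each gets rank 2.
The 3 values of 12.13 occupy positions 6–8 → each gets rank 8.
The 2 values of 10.89 occupy positions 10–11 → each gets rank 11.
Site 1 values → pooled ranks: 13.4→3, 12.13→8, 13.2→4, 13.44→2, 12.13→8, 11.18→9, 10.62→12
Rank sum = 3 + 8 + 4 + 2 + 8 + 9 + 12 = 46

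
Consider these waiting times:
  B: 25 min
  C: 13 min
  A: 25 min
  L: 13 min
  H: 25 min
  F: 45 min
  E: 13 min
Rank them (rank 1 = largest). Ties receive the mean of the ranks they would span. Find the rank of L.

Sorted (descending): 45, 25, 25, 25, 13, 13, 13
The 3 values of 25 occupy positions 2–4 → average rank 3.
The 3 values of 13 occupy positions 5–7 → average rank 6.
L has value 13 min → rank 6.

6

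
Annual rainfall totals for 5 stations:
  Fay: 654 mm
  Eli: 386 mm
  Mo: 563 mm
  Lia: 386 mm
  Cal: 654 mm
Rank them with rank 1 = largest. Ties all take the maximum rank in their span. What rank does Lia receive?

Sorted (descending): 654, 654, 563, 386, 386
The 2 values of 654 occupy positions 1–2 → each gets rank 2.
The 2 values of 386 occupy positions 4–5 → each gets rank 5.
Lia has value 386 mm → rank 5.

5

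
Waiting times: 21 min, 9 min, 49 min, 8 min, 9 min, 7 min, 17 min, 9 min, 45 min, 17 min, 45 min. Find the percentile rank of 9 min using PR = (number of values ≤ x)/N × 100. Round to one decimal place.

N = 11.
Strictly below 9: 2. Equal to 9: 3.
PR = 5/11 × 100 = 45.5

45.5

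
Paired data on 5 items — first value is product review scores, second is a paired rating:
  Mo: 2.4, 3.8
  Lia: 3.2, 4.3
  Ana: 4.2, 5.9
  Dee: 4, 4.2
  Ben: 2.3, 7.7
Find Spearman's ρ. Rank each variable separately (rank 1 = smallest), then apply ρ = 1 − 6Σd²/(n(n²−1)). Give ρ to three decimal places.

Ranks of variable 1: 2, 3, 5, 4, 1
Ranks of variable 2: 1, 3, 4, 2, 5
d = r₁ − r₂: 1, 0, 1, 2, -4
d²: 1, 0, 1, 4, 16; Σd² = 22
ρ = 1 − 6·22/(5·24) = 1 − 132/120 = -0.100

-0.100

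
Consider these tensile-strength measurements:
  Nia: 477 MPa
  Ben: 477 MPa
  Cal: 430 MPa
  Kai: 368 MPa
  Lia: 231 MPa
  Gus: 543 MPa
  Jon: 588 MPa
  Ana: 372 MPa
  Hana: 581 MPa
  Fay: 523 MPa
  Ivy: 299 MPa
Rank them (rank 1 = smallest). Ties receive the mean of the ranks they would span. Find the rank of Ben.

Sorted (ascending): 231, 299, 368, 372, 430, 477, 477, 523, 543, 581, 588
The 2 values of 477 occupy positions 6–7 → average rank (6+7)/2 = 6.5.
Ben has value 477 MPa → rank 6.5.

6.5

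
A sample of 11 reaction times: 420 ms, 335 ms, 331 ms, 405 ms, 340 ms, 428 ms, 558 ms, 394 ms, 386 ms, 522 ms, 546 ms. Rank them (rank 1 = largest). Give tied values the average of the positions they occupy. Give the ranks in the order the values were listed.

Sorted (descending): 558, 546, 522, 428, 420, 405, 394, 386, 340, 335, 331
No ties — each value takes its position as its rank.

5, 10, 11, 6, 9, 4, 1, 7, 8, 3, 2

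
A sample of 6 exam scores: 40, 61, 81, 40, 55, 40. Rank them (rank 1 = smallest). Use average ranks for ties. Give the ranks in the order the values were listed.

Sorted (ascending): 40, 40, 40, 55, 61, 81
The 3 values of 40 occupy positions 1–3 → average rank 2.

2, 5, 6, 2, 4, 2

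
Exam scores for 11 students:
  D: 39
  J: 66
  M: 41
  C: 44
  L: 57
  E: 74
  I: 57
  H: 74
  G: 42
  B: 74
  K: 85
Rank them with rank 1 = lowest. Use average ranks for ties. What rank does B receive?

9

Sorted (ascending): 39, 41, 42, 44, 57, 57, 66, 74, 74, 74, 85
The 2 values of 57 occupy positions 5–6 → average rank (5+6)/2 = 5.5.
The 3 values of 74 occupy positions 8–10 → average rank 9.
B has value 74 → rank 9.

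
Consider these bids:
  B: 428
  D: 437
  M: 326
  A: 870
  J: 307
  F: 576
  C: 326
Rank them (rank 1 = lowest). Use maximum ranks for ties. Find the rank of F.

Sorted (ascending): 307, 326, 326, 428, 437, 576, 870
The 2 values of 326 occupy positions 2–3 → each gets rank 3.
F has value 576 → rank 6.

6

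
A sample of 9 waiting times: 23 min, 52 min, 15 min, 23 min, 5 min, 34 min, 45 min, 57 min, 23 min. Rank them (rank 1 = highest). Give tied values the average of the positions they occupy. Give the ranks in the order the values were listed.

6, 2, 8, 6, 9, 4, 3, 1, 6

Sorted (descending): 57, 52, 45, 34, 23, 23, 23, 15, 5
The 3 values of 23 occupy positions 5–7 → average rank 6.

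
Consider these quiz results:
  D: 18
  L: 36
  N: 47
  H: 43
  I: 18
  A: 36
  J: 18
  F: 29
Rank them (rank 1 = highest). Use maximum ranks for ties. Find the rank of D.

8

Sorted (descending): 47, 43, 36, 36, 29, 18, 18, 18
The 2 values of 36 occupy positions 3–4 → each gets rank 4.
The 3 values of 18 occupy positions 6–8 → each gets rank 8.
D has value 18 → rank 8.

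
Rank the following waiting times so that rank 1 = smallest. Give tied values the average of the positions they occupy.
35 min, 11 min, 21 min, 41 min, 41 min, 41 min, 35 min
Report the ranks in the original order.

3.5, 1, 2, 6, 6, 6, 3.5

Sorted (ascending): 11, 21, 35, 35, 41, 41, 41
The 2 values of 35 occupy positions 3–4 → average rank (3+4)/2 = 3.5.
The 3 values of 41 occupy positions 5–7 → average rank 6.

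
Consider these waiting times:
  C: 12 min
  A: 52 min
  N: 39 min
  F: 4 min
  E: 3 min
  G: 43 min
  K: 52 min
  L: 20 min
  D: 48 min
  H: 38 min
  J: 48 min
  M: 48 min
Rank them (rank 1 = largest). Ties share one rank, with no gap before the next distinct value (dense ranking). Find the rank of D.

Sorted (descending): 52, 52, 48, 48, 48, 43, 39, 38, 20, 12, 4, 3
The 2 values of 52 share dense rank 1.
The 3 values of 48 share dense rank 2.
Remaining distinct values take the next consecutive integers.
D has value 48 min → rank 2.

2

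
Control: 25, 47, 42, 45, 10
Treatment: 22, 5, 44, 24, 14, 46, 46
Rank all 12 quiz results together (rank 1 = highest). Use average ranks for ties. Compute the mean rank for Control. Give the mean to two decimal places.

5.80

Sorted (descending): 47, 46, 46, 45, 44, 42, 25, 24, 22, 14, 10, 5
The 2 values of 46 occupy positions 2–3 → average rank (2+3)/2 = 2.5.
Control values → pooled ranks: 25→7, 47→1, 42→6, 45→4, 10→11
Mean rank = (7 + 1 + 6 + 4 + 11) / 5 = 5.80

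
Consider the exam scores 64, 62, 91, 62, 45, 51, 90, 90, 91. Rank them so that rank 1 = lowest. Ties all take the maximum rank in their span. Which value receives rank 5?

64

Sorted (ascending): 45, 51, 62, 62, 64, 90, 90, 91, 91
The 2 values of 62 occupy positions 3–4 → each gets rank 4.
The 2 values of 90 occupy positions 6–7 → each gets rank 7.
The 2 values of 91 occupy positions 8–9 → each gets rank 9.
Rank 5 → value 64.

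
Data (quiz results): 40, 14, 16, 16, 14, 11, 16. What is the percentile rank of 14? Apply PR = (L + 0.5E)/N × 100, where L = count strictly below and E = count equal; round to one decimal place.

N = 7.
Strictly below 14: 1. Equal to 14: 2.
PR = (1 + 0.5·2)/7 × 100 = 28.6

28.6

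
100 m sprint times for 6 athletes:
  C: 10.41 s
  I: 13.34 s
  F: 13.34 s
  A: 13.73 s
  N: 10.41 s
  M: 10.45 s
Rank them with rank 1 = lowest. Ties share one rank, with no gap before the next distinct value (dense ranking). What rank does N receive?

Sorted (ascending): 10.41, 10.41, 10.45, 13.34, 13.34, 13.73
The 2 values of 10.41 share dense rank 1.
The 2 values of 13.34 share dense rank 3.
Remaining distinct values take the next consecutive integers.
N has value 10.41 s → rank 1.

1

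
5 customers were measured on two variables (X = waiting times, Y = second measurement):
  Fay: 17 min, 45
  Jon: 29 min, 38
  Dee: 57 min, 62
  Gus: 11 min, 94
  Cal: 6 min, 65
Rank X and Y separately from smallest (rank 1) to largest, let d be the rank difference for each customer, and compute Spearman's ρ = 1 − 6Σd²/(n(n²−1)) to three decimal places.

-0.600

Ranks of variable 1: 3, 4, 5, 2, 1
Ranks of variable 2: 2, 1, 3, 5, 4
d = r₁ − r₂: 1, 3, 2, -3, -3
d²: 1, 9, 4, 9, 9; Σd² = 32
ρ = 1 − 6·32/(5·24) = 1 − 192/120 = -0.600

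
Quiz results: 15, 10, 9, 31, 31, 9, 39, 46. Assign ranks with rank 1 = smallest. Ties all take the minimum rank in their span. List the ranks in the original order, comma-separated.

Sorted (ascending): 9, 9, 10, 15, 31, 31, 39, 46
The 2 values of 9 occupy positions 1–2 → each gets rank 1.
The 2 values of 31 occupy positions 5–6 → each gets rank 5.

4, 3, 1, 5, 5, 1, 7, 8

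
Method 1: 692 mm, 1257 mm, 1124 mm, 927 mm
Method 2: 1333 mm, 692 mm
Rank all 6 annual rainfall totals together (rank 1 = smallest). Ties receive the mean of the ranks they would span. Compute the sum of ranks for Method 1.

Sorted (ascending): 692, 692, 927, 1124, 1257, 1333
The 2 values of 692 occupy positions 1–2 → average rank (1+2)/2 = 1.5.
Method 1 values → pooled ranks: 692→1.5, 1257→5, 1124→4, 927→3
Rank sum = 1.5 + 5 + 4 + 3 = 13.5

13.5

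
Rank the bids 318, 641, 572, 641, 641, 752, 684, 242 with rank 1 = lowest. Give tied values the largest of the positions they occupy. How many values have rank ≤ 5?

Sorted (ascending): 242, 318, 572, 641, 641, 641, 684, 752
The 3 values of 641 occupy positions 4–6 → each gets rank 6.
Ranks ≤ 5: {1, 2, 3} → 3 values.

3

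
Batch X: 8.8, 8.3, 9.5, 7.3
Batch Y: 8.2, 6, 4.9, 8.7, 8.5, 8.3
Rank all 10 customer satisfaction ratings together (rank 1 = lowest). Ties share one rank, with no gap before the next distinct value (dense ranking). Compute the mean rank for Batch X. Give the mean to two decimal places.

Sorted (ascending): 4.9, 6, 7.3, 8.2, 8.3, 8.3, 8.5, 8.7, 8.8, 9.5
The 2 values of 8.3 share dense rank 5.
Remaining distinct values take the next consecutive integers.
Batch X values → pooled ranks: 8.8→8, 8.3→5, 9.5→9, 7.3→3
Mean rank = (8 + 5 + 9 + 3) / 4 = 6.25

6.25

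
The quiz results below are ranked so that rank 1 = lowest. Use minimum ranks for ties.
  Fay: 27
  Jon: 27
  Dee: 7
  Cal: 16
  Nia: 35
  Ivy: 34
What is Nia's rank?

6

Sorted (ascending): 7, 16, 27, 27, 34, 35
The 2 values of 27 occupy positions 3–4 → each gets rank 3.
Nia has value 35 → rank 6.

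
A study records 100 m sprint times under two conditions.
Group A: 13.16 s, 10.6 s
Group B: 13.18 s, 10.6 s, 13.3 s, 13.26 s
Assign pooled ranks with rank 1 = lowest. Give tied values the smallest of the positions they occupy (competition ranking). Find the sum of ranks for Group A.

Sorted (ascending): 10.6, 10.6, 13.16, 13.18, 13.26, 13.3
The 2 values of 10.6 occupy positions 1–2 → each gets rank 1.
Group A values → pooled ranks: 13.16→3, 10.6→1
Rank sum = 3 + 1 = 4

4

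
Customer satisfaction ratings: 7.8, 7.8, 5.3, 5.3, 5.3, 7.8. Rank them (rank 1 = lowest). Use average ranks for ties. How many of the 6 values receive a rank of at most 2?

3

Sorted (ascending): 5.3, 5.3, 5.3, 7.8, 7.8, 7.8
The 3 values of 5.3 occupy positions 1–3 → average rank 2.
The 3 values of 7.8 occupy positions 4–6 → average rank 5.
Ranks ≤ 2: {2, 2, 2} → 3 values.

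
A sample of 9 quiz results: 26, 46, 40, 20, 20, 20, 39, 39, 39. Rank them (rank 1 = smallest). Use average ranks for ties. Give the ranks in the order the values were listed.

Sorted (ascending): 20, 20, 20, 26, 39, 39, 39, 40, 46
The 3 values of 20 occupy positions 1–3 → average rank 2.
The 3 values of 39 occupy positions 5–7 → average rank 6.

4, 9, 8, 2, 2, 2, 6, 6, 6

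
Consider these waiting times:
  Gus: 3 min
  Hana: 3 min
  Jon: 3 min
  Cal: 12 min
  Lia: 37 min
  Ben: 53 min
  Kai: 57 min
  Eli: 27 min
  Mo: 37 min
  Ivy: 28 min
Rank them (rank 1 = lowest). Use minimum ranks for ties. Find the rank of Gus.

Sorted (ascending): 3, 3, 3, 12, 27, 28, 37, 37, 53, 57
The 3 values of 3 occupy positions 1–3 → each gets rank 1.
The 2 values of 37 occupy positions 7–8 → each gets rank 7.
Gus has value 3 min → rank 1.

1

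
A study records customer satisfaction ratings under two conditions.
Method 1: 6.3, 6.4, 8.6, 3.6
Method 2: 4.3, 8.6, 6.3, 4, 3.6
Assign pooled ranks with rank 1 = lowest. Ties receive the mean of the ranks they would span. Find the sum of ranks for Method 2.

22.5

Sorted (ascending): 3.6, 3.6, 4, 4.3, 6.3, 6.3, 6.4, 8.6, 8.6
The 2 values of 3.6 occupy positions 1–2 → average rank (1+2)/2 = 1.5.
The 2 values of 6.3 occupy positions 5–6 → average rank (5+6)/2 = 5.5.
The 2 values of 8.6 occupy positions 8–9 → average rank (8+9)/2 = 8.5.
Method 2 values → pooled ranks: 4.3→4, 8.6→8.5, 6.3→5.5, 4→3, 3.6→1.5
Rank sum = 4 + 8.5 + 5.5 + 3 + 1.5 = 22.5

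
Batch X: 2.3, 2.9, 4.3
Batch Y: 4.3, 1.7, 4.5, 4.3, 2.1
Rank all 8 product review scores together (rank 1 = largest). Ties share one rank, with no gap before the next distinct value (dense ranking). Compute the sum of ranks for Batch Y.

16

Sorted (descending): 4.5, 4.3, 4.3, 4.3, 2.9, 2.3, 2.1, 1.7
The 3 values of 4.3 share dense rank 2.
Remaining distinct values take the next consecutive integers.
Batch Y values → pooled ranks: 4.3→2, 1.7→6, 4.5→1, 4.3→2, 2.1→5
Rank sum = 2 + 6 + 1 + 2 + 5 = 16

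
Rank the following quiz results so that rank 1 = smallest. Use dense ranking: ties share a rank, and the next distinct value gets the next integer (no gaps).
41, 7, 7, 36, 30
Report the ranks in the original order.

Sorted (ascending): 7, 7, 30, 36, 41
The 2 values of 7 share dense rank 1.
Remaining distinct values take the next consecutive integers.

4, 1, 1, 3, 2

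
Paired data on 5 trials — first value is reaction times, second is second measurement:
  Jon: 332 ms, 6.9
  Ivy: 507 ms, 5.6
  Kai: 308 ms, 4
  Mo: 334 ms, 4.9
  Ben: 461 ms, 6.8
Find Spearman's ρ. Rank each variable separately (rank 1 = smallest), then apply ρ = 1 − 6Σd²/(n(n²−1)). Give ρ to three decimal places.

0.300

Ranks of variable 1: 2, 5, 1, 3, 4
Ranks of variable 2: 5, 3, 1, 2, 4
d = r₁ − r₂: -3, 2, 0, 1, 0
d²: 9, 4, 0, 1, 0; Σd² = 14
ρ = 1 − 6·14/(5·24) = 1 − 84/120 = 0.300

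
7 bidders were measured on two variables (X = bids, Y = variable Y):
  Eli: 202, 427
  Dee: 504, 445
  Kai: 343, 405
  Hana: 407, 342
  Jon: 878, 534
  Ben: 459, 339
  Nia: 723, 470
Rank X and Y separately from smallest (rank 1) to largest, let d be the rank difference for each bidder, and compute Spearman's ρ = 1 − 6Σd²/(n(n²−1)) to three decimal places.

0.643

Ranks of variable 1: 1, 5, 2, 3, 7, 4, 6
Ranks of variable 2: 4, 5, 3, 2, 7, 1, 6
d = r₁ − r₂: -3, 0, -1, 1, 0, 3, 0
d²: 9, 0, 1, 1, 0, 9, 0; Σd² = 20
ρ = 1 − 6·20/(7·48) = 1 − 120/336 = 0.643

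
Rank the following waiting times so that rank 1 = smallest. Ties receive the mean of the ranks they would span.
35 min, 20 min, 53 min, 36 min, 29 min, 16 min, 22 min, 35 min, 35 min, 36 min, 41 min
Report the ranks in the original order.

6, 2, 11, 8.5, 4, 1, 3, 6, 6, 8.5, 10

Sorted (ascending): 16, 20, 22, 29, 35, 35, 35, 36, 36, 41, 53
The 3 values of 35 occupy positions 5–7 → average rank 6.
The 2 values of 36 occupy positions 8–9 → average rank (8+9)/2 = 8.5.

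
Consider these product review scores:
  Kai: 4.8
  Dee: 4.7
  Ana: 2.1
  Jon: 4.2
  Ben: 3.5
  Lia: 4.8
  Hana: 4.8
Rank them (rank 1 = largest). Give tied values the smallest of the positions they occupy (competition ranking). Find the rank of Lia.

1

Sorted (descending): 4.8, 4.8, 4.8, 4.7, 4.2, 3.5, 2.1
The 3 values of 4.8 occupy positions 1–3 → each gets rank 1.
Lia has value 4.8 → rank 1.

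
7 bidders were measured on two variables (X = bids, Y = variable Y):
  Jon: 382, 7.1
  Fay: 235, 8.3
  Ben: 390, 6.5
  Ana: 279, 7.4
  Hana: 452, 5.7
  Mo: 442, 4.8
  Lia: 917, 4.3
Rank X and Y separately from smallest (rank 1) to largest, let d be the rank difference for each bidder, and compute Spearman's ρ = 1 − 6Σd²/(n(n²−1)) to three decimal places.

Ranks of variable 1: 3, 1, 4, 2, 6, 5, 7
Ranks of variable 2: 5, 7, 4, 6, 3, 2, 1
d = r₁ − r₂: -2, -6, 0, -4, 3, 3, 6
d²: 4, 36, 0, 16, 9, 9, 36; Σd² = 110
ρ = 1 − 6·110/(7·48) = 1 − 660/336 = -0.964

-0.964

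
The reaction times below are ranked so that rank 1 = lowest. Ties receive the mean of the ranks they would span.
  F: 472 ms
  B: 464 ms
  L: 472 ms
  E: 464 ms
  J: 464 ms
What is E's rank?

Sorted (ascending): 464, 464, 464, 472, 472
The 3 values of 464 occupy positions 1–3 → average rank 2.
The 2 values of 472 occupy positions 4–5 → average rank (4+5)/2 = 4.5.
E has value 464 ms → rank 2.

2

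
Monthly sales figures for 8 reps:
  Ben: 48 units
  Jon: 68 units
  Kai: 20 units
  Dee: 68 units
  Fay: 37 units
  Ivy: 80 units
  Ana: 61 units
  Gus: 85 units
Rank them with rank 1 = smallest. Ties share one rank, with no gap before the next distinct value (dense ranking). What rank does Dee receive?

5

Sorted (ascending): 20, 37, 48, 61, 68, 68, 80, 85
The 2 values of 68 share dense rank 5.
Remaining distinct values take the next consecutive integers.
Dee has value 68 units → rank 5.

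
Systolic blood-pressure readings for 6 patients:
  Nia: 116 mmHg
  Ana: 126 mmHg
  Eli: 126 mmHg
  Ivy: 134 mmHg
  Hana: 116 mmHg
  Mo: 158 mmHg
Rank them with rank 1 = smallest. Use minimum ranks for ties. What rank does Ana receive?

Sorted (ascending): 116, 116, 126, 126, 134, 158
The 2 values of 116 occupy positions 1–2 → each gets rank 1.
The 2 values of 126 occupy positions 3–4 → each gets rank 3.
Ana has value 126 mmHg → rank 3.

3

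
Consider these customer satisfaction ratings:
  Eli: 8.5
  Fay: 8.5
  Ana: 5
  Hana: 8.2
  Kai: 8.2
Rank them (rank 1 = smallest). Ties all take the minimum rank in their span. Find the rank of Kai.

2

Sorted (ascending): 5, 8.2, 8.2, 8.5, 8.5
The 2 values of 8.2 occupy positions 2–3 → each gets rank 2.
The 2 values of 8.5 occupy positions 4–5 → each gets rank 4.
Kai has value 8.2 → rank 2.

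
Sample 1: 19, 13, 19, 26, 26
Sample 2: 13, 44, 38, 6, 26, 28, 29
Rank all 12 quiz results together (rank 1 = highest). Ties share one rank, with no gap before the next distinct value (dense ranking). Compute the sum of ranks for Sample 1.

Sorted (descending): 44, 38, 29, 28, 26, 26, 26, 19, 19, 13, 13, 6
The 3 values of 26 share dense rank 5.
The 2 values of 19 share dense rank 6.
The 2 values of 13 share dense rank 7.
Remaining distinct values take the next consecutive integers.
Sample 1 values → pooled ranks: 19→6, 13→7, 19→6, 26→5, 26→5
Rank sum = 6 + 7 + 6 + 5 + 5 = 29

29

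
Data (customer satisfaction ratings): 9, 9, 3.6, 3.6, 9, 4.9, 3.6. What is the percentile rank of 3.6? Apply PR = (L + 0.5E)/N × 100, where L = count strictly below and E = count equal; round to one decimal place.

21.4

N = 7.
Strictly below 3.6: 0. Equal to 3.6: 3.
PR = (0 + 0.5·3)/7 × 100 = 21.4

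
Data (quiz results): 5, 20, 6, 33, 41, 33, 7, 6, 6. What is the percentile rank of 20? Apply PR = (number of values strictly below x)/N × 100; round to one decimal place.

55.6

N = 9.
Strictly below 20: 5. Equal to 20: 1.
PR = 5/9 × 100 = 55.6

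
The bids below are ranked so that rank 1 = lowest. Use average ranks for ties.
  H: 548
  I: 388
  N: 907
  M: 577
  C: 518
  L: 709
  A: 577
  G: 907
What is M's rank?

4.5

Sorted (ascending): 388, 518, 548, 577, 577, 709, 907, 907
The 2 values of 577 occupy positions 4–5 → average rank (4+5)/2 = 4.5.
The 2 values of 907 occupy positions 7–8 → average rank (7+8)/2 = 7.5.
M has value 577 → rank 4.5.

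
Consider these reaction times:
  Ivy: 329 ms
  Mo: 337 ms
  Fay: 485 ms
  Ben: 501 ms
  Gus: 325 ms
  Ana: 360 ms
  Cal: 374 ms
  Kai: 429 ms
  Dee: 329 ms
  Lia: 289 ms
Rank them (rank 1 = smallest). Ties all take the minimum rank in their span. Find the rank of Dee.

Sorted (ascending): 289, 325, 329, 329, 337, 360, 374, 429, 485, 501
The 2 values of 329 occupy positions 3–4 → each gets rank 3.
Dee has value 329 ms → rank 3.

3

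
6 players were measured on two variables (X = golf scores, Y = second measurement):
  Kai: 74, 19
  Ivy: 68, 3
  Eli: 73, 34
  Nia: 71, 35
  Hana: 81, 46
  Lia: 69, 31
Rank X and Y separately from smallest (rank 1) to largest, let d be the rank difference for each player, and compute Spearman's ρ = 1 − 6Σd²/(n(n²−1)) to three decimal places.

0.600

Ranks of variable 1: 5, 1, 4, 3, 6, 2
Ranks of variable 2: 2, 1, 4, 5, 6, 3
d = r₁ − r₂: 3, 0, 0, -2, 0, -1
d²: 9, 0, 0, 4, 0, 1; Σd² = 14
ρ = 1 − 6·14/(6·35) = 1 − 84/210 = 0.600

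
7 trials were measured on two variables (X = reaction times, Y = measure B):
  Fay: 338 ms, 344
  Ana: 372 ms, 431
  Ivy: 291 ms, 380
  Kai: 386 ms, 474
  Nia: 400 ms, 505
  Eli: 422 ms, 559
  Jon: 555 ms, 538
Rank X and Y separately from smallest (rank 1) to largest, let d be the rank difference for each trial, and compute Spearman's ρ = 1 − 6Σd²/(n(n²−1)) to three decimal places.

0.929

Ranks of variable 1: 2, 3, 1, 4, 5, 6, 7
Ranks of variable 2: 1, 3, 2, 4, 5, 7, 6
d = r₁ − r₂: 1, 0, -1, 0, 0, -1, 1
d²: 1, 0, 1, 0, 0, 1, 1; Σd² = 4
ρ = 1 − 6·4/(7·48) = 1 − 24/336 = 0.929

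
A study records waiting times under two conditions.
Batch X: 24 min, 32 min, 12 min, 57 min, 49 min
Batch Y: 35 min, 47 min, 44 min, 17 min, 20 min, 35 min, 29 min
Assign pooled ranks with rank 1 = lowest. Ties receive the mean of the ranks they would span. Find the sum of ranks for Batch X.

Sorted (ascending): 12, 17, 20, 24, 29, 32, 35, 35, 44, 47, 49, 57
The 2 values of 35 occupy positions 7–8 → average rank (7+8)/2 = 7.5.
Batch X values → pooled ranks: 24→4, 32→6, 12→1, 57→12, 49→11
Rank sum = 4 + 6 + 1 + 12 + 11 = 34

34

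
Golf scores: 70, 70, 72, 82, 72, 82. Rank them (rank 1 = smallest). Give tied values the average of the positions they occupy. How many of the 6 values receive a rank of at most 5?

Sorted (ascending): 70, 70, 72, 72, 82, 82
The 2 values of 70 occupy positions 1–2 → average rank (1+2)/2 = 1.5.
The 2 values of 72 occupy positions 3–4 → average rank (3+4)/2 = 3.5.
The 2 values of 82 occupy positions 5–6 → average rank (5+6)/2 = 5.5.
Ranks ≤ 5: {1.5, 1.5, 3.5, 3.5} → 4 values.

4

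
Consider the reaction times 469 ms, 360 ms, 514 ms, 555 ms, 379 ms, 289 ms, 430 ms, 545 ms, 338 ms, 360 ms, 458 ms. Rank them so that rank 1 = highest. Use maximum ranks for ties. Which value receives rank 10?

Sorted (descending): 555, 545, 514, 469, 458, 430, 379, 360, 360, 338, 289
The 2 values of 360 occupy positions 8–9 → each gets rank 9.
Rank 10 → value 338.

338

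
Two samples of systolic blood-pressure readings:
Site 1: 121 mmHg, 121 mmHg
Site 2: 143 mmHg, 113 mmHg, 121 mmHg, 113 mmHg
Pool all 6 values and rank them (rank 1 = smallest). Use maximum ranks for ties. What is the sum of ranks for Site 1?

Sorted (ascending): 113, 113, 121, 121, 121, 143
The 2 values of 113 occupy positions 1–2 → each gets rank 2.
The 3 values of 121 occupy positions 3–5 → each gets rank 5.
Site 1 values → pooled ranks: 121→5, 121→5
Rank sum = 5 + 5 = 10

10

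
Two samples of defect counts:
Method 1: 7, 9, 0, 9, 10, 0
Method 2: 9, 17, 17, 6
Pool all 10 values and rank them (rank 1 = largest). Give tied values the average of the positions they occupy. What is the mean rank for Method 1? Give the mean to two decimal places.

Sorted (descending): 17, 17, 10, 9, 9, 9, 7, 6, 0, 0
The 2 values of 17 occupy positions 1–2 → average rank (1+2)/2 = 1.5.
The 3 values of 9 occupy positions 4–6 → average rank 5.
The 2 values of 0 occupy positions 9–10 → average rank (9+10)/2 = 9.5.
Method 1 values → pooled ranks: 7→7, 9→5, 0→9.5, 9→5, 10→3, 0→9.5
Mean rank = (7 + 5 + 9.5 + 5 + 3 + 9.5) / 6 = 6.50

6.50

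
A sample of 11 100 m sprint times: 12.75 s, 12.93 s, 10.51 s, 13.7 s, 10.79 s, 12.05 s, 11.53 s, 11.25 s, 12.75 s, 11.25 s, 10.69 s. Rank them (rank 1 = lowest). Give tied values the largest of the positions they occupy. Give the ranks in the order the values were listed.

9, 10, 1, 11, 3, 7, 6, 5, 9, 5, 2

Sorted (ascending): 10.51, 10.69, 10.79, 11.25, 11.25, 11.53, 12.05, 12.75, 12.75, 12.93, 13.7
The 2 values of 11.25 occupy positions 4–5 → each gets rank 5.
The 2 values of 12.75 occupy positions 8–9 → each gets rank 9.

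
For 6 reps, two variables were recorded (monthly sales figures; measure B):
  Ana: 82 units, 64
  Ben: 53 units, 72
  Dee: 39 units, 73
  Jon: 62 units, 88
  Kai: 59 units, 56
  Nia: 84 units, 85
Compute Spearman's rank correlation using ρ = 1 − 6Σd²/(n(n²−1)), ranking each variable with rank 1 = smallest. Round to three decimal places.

0.200

Ranks of variable 1: 5, 2, 1, 4, 3, 6
Ranks of variable 2: 2, 3, 4, 6, 1, 5
d = r₁ − r₂: 3, -1, -3, -2, 2, 1
d²: 9, 1, 9, 4, 4, 1; Σd² = 28
ρ = 1 − 6·28/(6·35) = 1 − 168/210 = 0.200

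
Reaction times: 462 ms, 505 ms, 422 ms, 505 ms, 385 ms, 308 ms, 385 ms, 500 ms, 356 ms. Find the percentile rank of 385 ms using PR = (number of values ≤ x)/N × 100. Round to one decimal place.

N = 9.
Strictly below 385: 2. Equal to 385: 2.
PR = 4/9 × 100 = 44.4

44.4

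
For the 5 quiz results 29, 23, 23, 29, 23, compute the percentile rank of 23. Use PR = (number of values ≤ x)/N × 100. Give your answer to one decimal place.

N = 5.
Strictly below 23: 0. Equal to 23: 3.
PR = 3/5 × 100 = 60.0

60.0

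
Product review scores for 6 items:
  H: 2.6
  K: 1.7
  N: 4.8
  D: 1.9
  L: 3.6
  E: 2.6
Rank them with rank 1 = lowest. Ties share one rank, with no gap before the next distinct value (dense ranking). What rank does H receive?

Sorted (ascending): 1.7, 1.9, 2.6, 2.6, 3.6, 4.8
The 2 values of 2.6 share dense rank 3.
Remaining distinct values take the next consecutive integers.
H has value 2.6 → rank 3.

3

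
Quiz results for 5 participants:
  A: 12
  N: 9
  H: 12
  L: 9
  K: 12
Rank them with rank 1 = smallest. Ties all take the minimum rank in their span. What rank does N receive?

1

Sorted (ascending): 9, 9, 12, 12, 12
The 2 values of 9 occupy positions 1–2 → each gets rank 1.
The 3 values of 12 occupy positions 3–5 → each gets rank 3.
N has value 9 → rank 1.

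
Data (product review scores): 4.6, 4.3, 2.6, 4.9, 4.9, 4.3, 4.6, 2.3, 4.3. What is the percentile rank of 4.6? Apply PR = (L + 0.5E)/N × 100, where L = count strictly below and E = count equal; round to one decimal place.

66.7

N = 9.
Strictly below 4.6: 5. Equal to 4.6: 2.
PR = (5 + 0.5·2)/9 × 100 = 66.7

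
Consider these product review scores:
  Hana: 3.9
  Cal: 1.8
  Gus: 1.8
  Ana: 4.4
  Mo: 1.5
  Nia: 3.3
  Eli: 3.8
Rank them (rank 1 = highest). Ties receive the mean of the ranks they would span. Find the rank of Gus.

5.5

Sorted (descending): 4.4, 3.9, 3.8, 3.3, 1.8, 1.8, 1.5
The 2 values of 1.8 occupy positions 5–6 → average rank (5+6)/2 = 5.5.
Gus has value 1.8 → rank 5.5.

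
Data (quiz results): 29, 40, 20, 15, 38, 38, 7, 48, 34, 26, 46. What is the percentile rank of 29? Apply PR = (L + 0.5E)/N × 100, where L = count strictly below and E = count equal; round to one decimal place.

N = 11.
Strictly below 29: 4. Equal to 29: 1.
PR = (4 + 0.5·1)/11 × 100 = 40.9

40.9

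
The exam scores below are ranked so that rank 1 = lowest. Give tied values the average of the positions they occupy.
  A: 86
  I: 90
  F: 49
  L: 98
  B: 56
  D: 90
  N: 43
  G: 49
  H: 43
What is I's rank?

Sorted (ascending): 43, 43, 49, 49, 56, 86, 90, 90, 98
The 2 values of 43 occupy positions 1–2 → average rank (1+2)/2 = 1.5.
The 2 values of 49 occupy positions 3–4 → average rank (3+4)/2 = 3.5.
The 2 values of 90 occupy positions 7–8 → average rank (7+8)/2 = 7.5.
I has value 90 → rank 7.5.

7.5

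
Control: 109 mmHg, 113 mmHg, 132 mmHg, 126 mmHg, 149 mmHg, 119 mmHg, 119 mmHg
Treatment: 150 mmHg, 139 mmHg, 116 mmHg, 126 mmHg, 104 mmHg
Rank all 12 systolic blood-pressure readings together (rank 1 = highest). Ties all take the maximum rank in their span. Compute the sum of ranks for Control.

49

Sorted (descending): 150, 149, 139, 132, 126, 126, 119, 119, 116, 113, 109, 104
The 2 values of 126 occupy positions 5–6 → each gets rank 6.
The 2 values of 119 occupy positions 7–8 → each gets rank 8.
Control values → pooled ranks: 109→11, 113→10, 132→4, 126→6, 149→2, 119→8, 119→8
Rank sum = 11 + 10 + 4 + 6 + 2 + 8 + 8 = 49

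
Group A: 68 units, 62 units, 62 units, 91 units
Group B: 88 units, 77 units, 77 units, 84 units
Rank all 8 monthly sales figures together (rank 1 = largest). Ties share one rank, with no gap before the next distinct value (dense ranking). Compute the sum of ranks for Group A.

18

Sorted (descending): 91, 88, 84, 77, 77, 68, 62, 62
The 2 values of 77 share dense rank 4.
The 2 values of 62 share dense rank 6.
Remaining distinct values take the next consecutive integers.
Group A values → pooled ranks: 68→5, 62→6, 62→6, 91→1
Rank sum = 5 + 6 + 6 + 1 = 18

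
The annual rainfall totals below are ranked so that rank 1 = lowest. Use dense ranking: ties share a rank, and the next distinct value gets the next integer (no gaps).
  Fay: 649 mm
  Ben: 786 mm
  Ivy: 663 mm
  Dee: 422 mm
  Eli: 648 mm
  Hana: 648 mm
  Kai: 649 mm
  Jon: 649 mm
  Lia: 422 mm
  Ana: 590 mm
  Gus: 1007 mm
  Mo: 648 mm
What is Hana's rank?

3

Sorted (ascending): 422, 422, 590, 648, 648, 648, 649, 649, 649, 663, 786, 1007
The 2 values of 422 share dense rank 1.
The 3 values of 648 share dense rank 3.
The 3 values of 649 share dense rank 4.
Remaining distinct values take the next consecutive integers.
Hana has value 648 mm → rank 3.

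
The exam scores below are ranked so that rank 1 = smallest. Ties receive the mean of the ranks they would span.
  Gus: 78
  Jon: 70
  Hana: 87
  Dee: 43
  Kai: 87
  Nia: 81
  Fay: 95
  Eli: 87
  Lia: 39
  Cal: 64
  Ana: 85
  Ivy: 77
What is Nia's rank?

7

Sorted (ascending): 39, 43, 64, 70, 77, 78, 81, 85, 87, 87, 87, 95
The 3 values of 87 occupy positions 9–11 → average rank 10.
Nia has value 81 → rank 7.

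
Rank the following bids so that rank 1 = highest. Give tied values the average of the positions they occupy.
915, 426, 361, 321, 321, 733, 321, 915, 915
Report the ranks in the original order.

2, 5, 6, 8, 8, 4, 8, 2, 2

Sorted (descending): 915, 915, 915, 733, 426, 361, 321, 321, 321
The 3 values of 915 occupy positions 1–3 → average rank 2.
The 3 values of 321 occupy positions 7–9 → average rank 8.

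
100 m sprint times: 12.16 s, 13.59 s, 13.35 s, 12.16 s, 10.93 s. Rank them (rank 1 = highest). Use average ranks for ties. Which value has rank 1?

13.59

Sorted (descending): 13.59, 13.35, 12.16, 12.16, 10.93
The 2 values of 12.16 occupy positions 3–4 → average rank (3+4)/2 = 3.5.
Rank 1 → value 13.59.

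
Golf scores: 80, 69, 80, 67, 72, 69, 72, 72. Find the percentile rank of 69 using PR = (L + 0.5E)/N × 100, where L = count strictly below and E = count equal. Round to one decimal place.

N = 8.
Strictly below 69: 1. Equal to 69: 2.
PR = (1 + 0.5·2)/8 × 100 = 25.0

25.0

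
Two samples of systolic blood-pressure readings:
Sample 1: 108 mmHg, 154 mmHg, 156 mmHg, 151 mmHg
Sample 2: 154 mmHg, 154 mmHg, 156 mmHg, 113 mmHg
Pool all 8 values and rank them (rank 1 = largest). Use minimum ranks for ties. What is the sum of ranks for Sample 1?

18

Sorted (descending): 156, 156, 154, 154, 154, 151, 113, 108
The 2 values of 156 occupy positions 1–2 → each gets rank 1.
The 3 values of 154 occupy positions 3–5 → each gets rank 3.
Sample 1 values → pooled ranks: 108→8, 154→3, 156→1, 151→6
Rank sum = 8 + 3 + 1 + 6 = 18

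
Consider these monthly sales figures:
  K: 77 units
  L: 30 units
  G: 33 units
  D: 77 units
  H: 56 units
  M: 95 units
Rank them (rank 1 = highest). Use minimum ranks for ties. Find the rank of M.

1

Sorted (descending): 95, 77, 77, 56, 33, 30
The 2 values of 77 occupy positions 2–3 → each gets rank 2.
M has value 95 units → rank 1.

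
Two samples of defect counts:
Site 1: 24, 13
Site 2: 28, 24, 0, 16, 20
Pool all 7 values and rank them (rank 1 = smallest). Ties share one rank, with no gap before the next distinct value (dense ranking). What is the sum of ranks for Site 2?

Sorted (ascending): 0, 13, 16, 20, 24, 24, 28
The 2 values of 24 share dense rank 5.
Remaining distinct values take the next consecutive integers.
Site 2 values → pooled ranks: 28→6, 24→5, 0→1, 16→3, 20→4
Rank sum = 6 + 5 + 1 + 3 + 4 = 19

19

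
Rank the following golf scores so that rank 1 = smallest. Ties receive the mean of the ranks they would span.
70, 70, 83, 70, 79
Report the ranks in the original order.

2, 2, 5, 2, 4

Sorted (ascending): 70, 70, 70, 79, 83
The 3 values of 70 occupy positions 1–3 → average rank 2.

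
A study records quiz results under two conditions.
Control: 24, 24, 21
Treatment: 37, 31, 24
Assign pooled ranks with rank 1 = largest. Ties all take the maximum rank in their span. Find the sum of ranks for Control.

16

Sorted (descending): 37, 31, 24, 24, 24, 21
The 3 values of 24 occupy positions 3–5 → each gets rank 5.
Control values → pooled ranks: 24→5, 24→5, 21→6
Rank sum = 5 + 5 + 6 = 16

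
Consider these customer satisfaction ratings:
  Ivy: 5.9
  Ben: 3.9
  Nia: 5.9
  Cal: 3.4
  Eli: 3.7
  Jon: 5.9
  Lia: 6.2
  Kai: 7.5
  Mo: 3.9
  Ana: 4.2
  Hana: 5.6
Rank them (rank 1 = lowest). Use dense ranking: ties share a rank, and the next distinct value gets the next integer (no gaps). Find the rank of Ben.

3

Sorted (ascending): 3.4, 3.7, 3.9, 3.9, 4.2, 5.6, 5.9, 5.9, 5.9, 6.2, 7.5
The 2 values of 3.9 share dense rank 3.
The 3 values of 5.9 share dense rank 6.
Remaining distinct values take the next consecutive integers.
Ben has value 3.9 → rank 3.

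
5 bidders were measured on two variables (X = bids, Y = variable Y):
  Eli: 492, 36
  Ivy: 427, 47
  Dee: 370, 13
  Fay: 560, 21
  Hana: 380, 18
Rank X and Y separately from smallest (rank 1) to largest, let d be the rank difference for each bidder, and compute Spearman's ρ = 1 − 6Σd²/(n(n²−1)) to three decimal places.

0.600

Ranks of variable 1: 4, 3, 1, 5, 2
Ranks of variable 2: 4, 5, 1, 3, 2
d = r₁ − r₂: 0, -2, 0, 2, 0
d²: 0, 4, 0, 4, 0; Σd² = 8
ρ = 1 − 6·8/(5·24) = 1 − 48/120 = 0.600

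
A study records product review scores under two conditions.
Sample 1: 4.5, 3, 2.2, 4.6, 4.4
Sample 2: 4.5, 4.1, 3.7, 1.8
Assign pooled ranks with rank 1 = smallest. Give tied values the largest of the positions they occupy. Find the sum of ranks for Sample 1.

28

Sorted (ascending): 1.8, 2.2, 3, 3.7, 4.1, 4.4, 4.5, 4.5, 4.6
The 2 values of 4.5 occupy positions 7–8 → each gets rank 8.
Sample 1 values → pooled ranks: 4.5→8, 3→3, 2.2→2, 4.6→9, 4.4→6
Rank sum = 8 + 3 + 2 + 9 + 6 = 28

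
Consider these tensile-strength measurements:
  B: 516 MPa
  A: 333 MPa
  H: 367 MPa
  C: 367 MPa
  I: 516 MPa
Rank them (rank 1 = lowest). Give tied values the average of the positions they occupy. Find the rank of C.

2.5

Sorted (ascending): 333, 367, 367, 516, 516
The 2 values of 367 occupy positions 2–3 → average rank (2+3)/2 = 2.5.
The 2 values of 516 occupy positions 4–5 → average rank (4+5)/2 = 4.5.
C has value 367 MPa → rank 2.5.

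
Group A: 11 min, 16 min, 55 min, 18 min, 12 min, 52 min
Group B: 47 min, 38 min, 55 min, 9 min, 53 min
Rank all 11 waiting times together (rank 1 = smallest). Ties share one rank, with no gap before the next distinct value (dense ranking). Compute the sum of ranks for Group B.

33

Sorted (ascending): 9, 11, 12, 16, 18, 38, 47, 52, 53, 55, 55
The 2 values of 55 share dense rank 10.
Remaining distinct values take the next consecutive integers.
Group B values → pooled ranks: 47→7, 38→6, 55→10, 9→1, 53→9
Rank sum = 7 + 6 + 10 + 1 + 9 = 33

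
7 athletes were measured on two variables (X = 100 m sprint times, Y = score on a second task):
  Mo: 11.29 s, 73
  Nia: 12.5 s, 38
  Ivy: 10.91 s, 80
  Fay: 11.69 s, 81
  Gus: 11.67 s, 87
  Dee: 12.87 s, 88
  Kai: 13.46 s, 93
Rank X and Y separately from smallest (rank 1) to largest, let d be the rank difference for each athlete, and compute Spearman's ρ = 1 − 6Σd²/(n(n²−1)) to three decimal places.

0.571

Ranks of variable 1: 2, 5, 1, 4, 3, 6, 7
Ranks of variable 2: 2, 1, 3, 4, 5, 6, 7
d = r₁ − r₂: 0, 4, -2, 0, -2, 0, 0
d²: 0, 16, 4, 0, 4, 0, 0; Σd² = 24
ρ = 1 − 6·24/(7·48) = 1 − 144/336 = 0.571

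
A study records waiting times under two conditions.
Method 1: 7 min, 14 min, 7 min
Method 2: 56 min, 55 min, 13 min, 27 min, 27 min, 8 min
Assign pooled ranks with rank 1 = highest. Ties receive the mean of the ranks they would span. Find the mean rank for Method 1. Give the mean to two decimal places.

Sorted (descending): 56, 55, 27, 27, 14, 13, 8, 7, 7
The 2 values of 27 occupy positions 3–4 → average rank (3+4)/2 = 3.5.
The 2 values of 7 occupy positions 8–9 → average rank (8+9)/2 = 8.5.
Method 1 values → pooled ranks: 7→8.5, 14→5, 7→8.5
Mean rank = (8.5 + 5 + 8.5) / 3 = 7.33

7.33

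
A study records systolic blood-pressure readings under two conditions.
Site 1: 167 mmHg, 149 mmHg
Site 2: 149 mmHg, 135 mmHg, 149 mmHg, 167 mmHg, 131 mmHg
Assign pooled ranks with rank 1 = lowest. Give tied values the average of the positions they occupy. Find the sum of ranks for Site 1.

Sorted (ascending): 131, 135, 149, 149, 149, 167, 167
The 3 values of 149 occupy positions 3–5 → average rank 4.
The 2 values of 167 occupy positions 6–7 → average rank (6+7)/2 = 6.5.
Site 1 values → pooled ranks: 167→6.5, 149→4
Rank sum = 6.5 + 4 = 10.5

10.5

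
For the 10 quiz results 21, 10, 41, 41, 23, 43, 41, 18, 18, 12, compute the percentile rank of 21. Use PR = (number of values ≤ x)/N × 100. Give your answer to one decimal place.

50.0

N = 10.
Strictly below 21: 4. Equal to 21: 1.
PR = 5/10 × 100 = 50.0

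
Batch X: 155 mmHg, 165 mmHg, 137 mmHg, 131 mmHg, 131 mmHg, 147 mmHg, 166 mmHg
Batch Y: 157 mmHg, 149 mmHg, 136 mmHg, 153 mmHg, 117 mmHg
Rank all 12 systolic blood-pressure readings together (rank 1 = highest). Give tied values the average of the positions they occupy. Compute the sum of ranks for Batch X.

43

Sorted (descending): 166, 165, 157, 155, 153, 149, 147, 137, 136, 131, 131, 117
The 2 values of 131 occupy positions 10–11 → average rank (10+11)/2 = 10.5.
Batch X values → pooled ranks: 155→4, 165→2, 137→8, 131→10.5, 131→10.5, 147→7, 166→1
Rank sum = 4 + 2 + 8 + 10.5 + 10.5 + 7 + 1 = 43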